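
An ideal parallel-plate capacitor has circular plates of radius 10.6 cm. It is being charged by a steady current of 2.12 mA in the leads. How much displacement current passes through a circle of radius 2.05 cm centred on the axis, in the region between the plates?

7.93×10^-5 A

Between the plates the displacement current equals the wire current: I_d = 2.12 mA = 2.12×10^-3 A.
Through an area πr² the displacement current is I_d·(πr²/πR²) = I_d (r/R)² = 7.93×10^-5 A.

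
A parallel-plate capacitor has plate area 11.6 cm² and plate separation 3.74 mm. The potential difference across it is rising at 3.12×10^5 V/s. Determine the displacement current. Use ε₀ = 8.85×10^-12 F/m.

8.56×10^-7 A

E = V/d so dE/dt = (dV/dt)/d = 8.342×10^7 V/(m·s), and I_d = ε₀ A dE/dt = (8.85×10^-12)(1.16×10^-3)(8.342×10^7) = 8.56×10^-7 A.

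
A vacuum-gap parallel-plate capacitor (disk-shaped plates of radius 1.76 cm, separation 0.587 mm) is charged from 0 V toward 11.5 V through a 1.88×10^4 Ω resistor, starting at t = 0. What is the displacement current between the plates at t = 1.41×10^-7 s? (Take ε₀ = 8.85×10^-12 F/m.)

3.67×10^-4 A

With C = ε₀A/d = (8.85×10^-12)(9.731×10^-4)/(5.87×10^-4) = 1.467×10^-11 F, the time constant is τ = RC = 2.758×10^-7 s, so t/τ = 0.5112 and e^(−t/τ) = 0.5998.
I_d = I_cond = (V₀/R) e^(−t/τ) = (6.117×10^-4)(0.5998) = 3.67×10^-4 A.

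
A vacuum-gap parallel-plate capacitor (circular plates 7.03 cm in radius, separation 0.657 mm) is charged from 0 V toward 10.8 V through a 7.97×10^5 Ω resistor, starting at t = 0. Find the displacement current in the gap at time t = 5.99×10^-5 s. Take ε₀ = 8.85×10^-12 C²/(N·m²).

9.46×10^-6 A

With C = ε₀A/d = (8.85×10^-12)(0.01553)/(6.57×10^-4) = 2.092×10^-10 F, the time constant is τ = RC = 1.667×10^-4 s, so t/τ = 0.3593 and e^(−t/τ) = 0.6982.
I_d = I_cond = (V₀/R) e^(−t/τ) = (1.355×10^-5)(0.6982) = 9.46×10^-6 A.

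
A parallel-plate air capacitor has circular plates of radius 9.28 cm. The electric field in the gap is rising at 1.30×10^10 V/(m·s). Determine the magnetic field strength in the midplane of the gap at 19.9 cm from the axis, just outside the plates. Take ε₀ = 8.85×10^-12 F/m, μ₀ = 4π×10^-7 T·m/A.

Total displacement current: I_d = ε₀(πR²)(dE/dt) = (8.85×10^-12)(0.02705)(1.30×10^10) = 3.112×10^-3 A.
For r ≥ R the full I_d is enclosed: B = μ₀ I_d/(2πr) = (4π×10^-7)(3.112×10^-3)/(2π·0.199) = 3.13×10^-9 T.

3.13×10^-9 T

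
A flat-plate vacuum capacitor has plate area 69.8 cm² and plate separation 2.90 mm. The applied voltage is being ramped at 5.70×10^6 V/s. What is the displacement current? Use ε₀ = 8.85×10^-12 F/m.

C = ε₀A/d = (8.85×10^-12)(6.98×10^-3)/(2.90×10^-3) = 2.130×10^-11 F.
I_d = C dV/dt = (2.130×10^-11)(5.70×10^6) = 1.21×10^-4 A.

1.21×10^-4 A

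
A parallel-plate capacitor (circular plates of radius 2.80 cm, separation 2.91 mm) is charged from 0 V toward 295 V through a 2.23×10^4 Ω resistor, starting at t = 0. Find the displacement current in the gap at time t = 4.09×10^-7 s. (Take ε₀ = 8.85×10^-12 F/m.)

1.14×10^-3 A

C = ε₀A/d = (8.85×10^-12)(2.463×10^-3)/(2.91×10^-3) = 7.491×10^-12 F and τ = RC = 1.670×10^-7 s. I_d in the gap equals the RC charging current.
I_d(t) = (V₀/R) e^(−t/τ) = 0.01323 · e^(−2.449) = 1.14×10^-3 A.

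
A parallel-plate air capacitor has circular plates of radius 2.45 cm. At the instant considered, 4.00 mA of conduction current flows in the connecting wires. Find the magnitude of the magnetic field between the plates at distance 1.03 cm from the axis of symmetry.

1.37×10^-8 T

No conduction current crosses the gap, so I_d there equals the 4.00×10^-3 A in the leads.
An Ampèrian loop of radius r encloses a fraction (r/R)² of I_d. Then B·2πr = μ₀ I_d (r/R)², giving B = μ₀ I_d r/(2πR²) = 1.37×10^-8 T.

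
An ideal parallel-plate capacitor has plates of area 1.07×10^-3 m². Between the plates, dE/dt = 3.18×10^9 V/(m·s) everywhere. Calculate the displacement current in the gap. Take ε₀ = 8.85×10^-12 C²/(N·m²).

With a uniform field, Φ_E = EA, so I_d = ε₀ A dE/dt = 3.01×10^-5 A.

3.01×10^-5 A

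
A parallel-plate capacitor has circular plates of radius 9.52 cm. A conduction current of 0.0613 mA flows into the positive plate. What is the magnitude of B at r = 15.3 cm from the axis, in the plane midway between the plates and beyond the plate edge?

Between the plates the displacement current equals the wire current: I_d = 0.0613 mA = 6.13×10^-5 A.
Outside the plates the loop encloses all of I_d, so B·2πr = μ₀ I_d and B = 8.01×10^-11 T.

8.01×10^-11 T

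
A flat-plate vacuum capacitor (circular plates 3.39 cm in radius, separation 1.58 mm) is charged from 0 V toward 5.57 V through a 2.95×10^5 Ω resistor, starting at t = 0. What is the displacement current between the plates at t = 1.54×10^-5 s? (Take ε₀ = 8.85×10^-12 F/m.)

C = ε₀A/d = (8.85×10^-12)(3.610×10^-3)/(1.58×10^-3) = 2.022×10^-11 F, so τ = RC = 5.965×10^-6 s.
The conduction current is I(t) = (V₀/R) e^(−t/τ), and the displacement current between the plates equals it.
t/τ = 2.582; I_d = (5.57/2.95×10^5) · e^(−2.582) = (1.888×10^-5)(0.07562) = 1.43×10^-6 A.

1.43×10^-6 A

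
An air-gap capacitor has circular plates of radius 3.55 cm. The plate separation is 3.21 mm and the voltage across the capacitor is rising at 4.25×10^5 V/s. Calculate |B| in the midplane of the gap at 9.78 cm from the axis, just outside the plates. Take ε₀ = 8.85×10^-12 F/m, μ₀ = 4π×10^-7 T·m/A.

9.49×10^-12 T

With E = V/d, dE/dt = 1.324×10^8 V/(m·s) and πR² = 3.959×10^-3 m², giving I_d = ε₀ πR² dE/dt = 4.639×10^-6 A.
With r > R the enclosed displacement current is the full I_d; B = μ₀ I_d / (2πr) = 9.49×10^-12 T.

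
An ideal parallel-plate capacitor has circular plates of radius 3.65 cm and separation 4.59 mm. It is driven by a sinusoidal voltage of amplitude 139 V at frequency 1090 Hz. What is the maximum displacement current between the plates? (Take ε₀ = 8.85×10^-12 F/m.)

7.68×10^-6 A

(dE/dt)_max = V₀ω/d = 2.074×10^8 V/(m·s); ω = 2πf = 6849 rad/s.
I_d,max = ε₀ A (dE/dt)_max = (8.85×10^-12)(4.185×10^-3)(2.074×10^8) = 7.68×10^-6 A.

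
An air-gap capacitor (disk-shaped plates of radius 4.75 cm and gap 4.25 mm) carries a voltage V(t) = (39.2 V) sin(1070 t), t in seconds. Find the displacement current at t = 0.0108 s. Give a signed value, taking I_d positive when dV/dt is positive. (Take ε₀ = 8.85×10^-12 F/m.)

dE/dt = (V₀ω/d)·cos(ωt) with ωt = 11.556 rad: (39.2)(1070)(0.5315)/(4.25×10^-3) = 5.245×10^6 V/(m·s).
I_d = ε₀ A dE/dt = (8.85×10^-12)(7.088×10^-3)(5.245×10^6) = 3.29×10^-7 A.

3.29×10^-7 A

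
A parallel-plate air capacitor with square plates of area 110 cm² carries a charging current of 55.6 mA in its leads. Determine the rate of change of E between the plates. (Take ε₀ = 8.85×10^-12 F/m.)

5.71×10^11 V/(m·s)

The displacement current between the plates equals the conduction current, I_d = 55.6 mA.
Inverting I_d = ε₀ A dE/dt gives dE/dt = 0.0556 / (8.85×10^-12 · 0.0110) = 5.71×10^11 V/(m·s).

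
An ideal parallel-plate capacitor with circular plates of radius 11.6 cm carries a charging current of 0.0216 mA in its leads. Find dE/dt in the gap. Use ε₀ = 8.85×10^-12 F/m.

5.77×10^7 V/(m·s)

The displacement current between the plates equals the conduction current, I_d = 0.0216 mA.
Then dE/dt = I_d/(ε₀A) = 5.77×10^7 V/(m·s).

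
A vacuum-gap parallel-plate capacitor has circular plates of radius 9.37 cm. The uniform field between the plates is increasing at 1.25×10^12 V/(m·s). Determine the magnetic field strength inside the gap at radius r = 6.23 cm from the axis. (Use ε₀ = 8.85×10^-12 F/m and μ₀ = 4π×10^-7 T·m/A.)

4.33×10^-7 T

I_d = ε₀ dΦ_E/dt = ε₀ πR² (dE/dt) = (8.85×10^-12)(0.02758)(1.25×10^12) = 0.3051 A through the full plate area.
An Ampèrian loop of radius r encloses a fraction (r/R)² of I_d. Then B·2πr = μ₀ I_d (r/R)², giving B = μ₀ I_d r/(2πR²) = 4.33×10^-7 T.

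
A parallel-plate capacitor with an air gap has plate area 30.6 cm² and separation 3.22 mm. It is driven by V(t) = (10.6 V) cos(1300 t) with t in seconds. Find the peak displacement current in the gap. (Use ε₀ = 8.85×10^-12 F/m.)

1.16×10^-7 A

The displacement current equals the conduction current C dV/dt, which peaks at C V₀ ω.
With C = ε₀A/d = (8.85×10^-12)(3.06×10^-3)/(3.22×10^-3) = 8.410×10^-12 F and ω = 1300 rad/s, I_d,max = (8.410×10^-12)(10.6)(1300) = 1.16×10^-7 A.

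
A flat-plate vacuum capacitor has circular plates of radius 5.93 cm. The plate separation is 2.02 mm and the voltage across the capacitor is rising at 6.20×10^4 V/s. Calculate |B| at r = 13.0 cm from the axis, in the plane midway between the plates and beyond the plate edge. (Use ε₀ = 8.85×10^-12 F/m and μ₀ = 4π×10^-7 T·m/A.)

dE/dt = (dV/dt)/d = 3.069×10^7 V/(m·s); I_d = ε₀(πR²)(dE/dt) = (8.85×10^-12)(0.01105)(3.069×10^7) = 3.001×10^-6 A.
For r ≥ R the full I_d is enclosed: B = μ₀ I_d/(2πr) = (4π×10^-7)(3.001×10^-6)/(2π·0.130) = 4.62×10^-12 T.

4.62×10^-12 T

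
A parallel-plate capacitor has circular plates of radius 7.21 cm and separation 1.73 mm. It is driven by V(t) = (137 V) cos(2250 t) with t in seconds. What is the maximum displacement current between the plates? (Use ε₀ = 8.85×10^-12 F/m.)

(dE/dt)_max = V₀ω/d = 1.782×10^8 V/(m·s); ω = 2250 rad/s.
I_d,max = ε₀ A (dE/dt)_max = (8.85×10^-12)(0.01633)(1.782×10^8) = 2.58×10^-5 A.

2.58×10^-5 A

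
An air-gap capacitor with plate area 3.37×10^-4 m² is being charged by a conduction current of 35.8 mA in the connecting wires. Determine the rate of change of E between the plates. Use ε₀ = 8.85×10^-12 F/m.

By continuity, I_d in the gap equals the 35.8 mA flowing in the wire.
Inverting I_d = ε₀ A dE/dt gives dE/dt = 0.0358 / (8.85×10^-12 · 3.37×10^-4) = 1.20×10^13 V/(m·s).

1.20×10^13 V/(m·s)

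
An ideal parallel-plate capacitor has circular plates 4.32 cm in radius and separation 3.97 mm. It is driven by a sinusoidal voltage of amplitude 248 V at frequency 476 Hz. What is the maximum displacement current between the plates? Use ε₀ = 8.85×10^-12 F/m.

The displacement current equals the conduction current C dV/dt, which peaks at C V₀ ω.
With C = ε₀A/d = (8.85×10^-12)(5.863×10^-3)/(3.97×10^-3) = 1.307×10^-11 F and ω = 2πf = 2991 rad/s, I_d,max = (1.307×10^-11)(248)(2991) = 9.69×10^-6 A.

9.69×10^-6 A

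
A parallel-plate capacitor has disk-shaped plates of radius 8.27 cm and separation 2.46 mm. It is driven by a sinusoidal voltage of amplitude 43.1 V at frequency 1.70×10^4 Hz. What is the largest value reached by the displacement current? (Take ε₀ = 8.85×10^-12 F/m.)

(dE/dt)_max = V₀ω/d = 1.871×10^9 V/(m·s); ω = 2πf = 1.068×10^5 rad/s.
I_d,max = ε₀ A (dE/dt)_max = (8.85×10^-12)(0.02149)(1.871×10^9) = 3.56×10^-4 A.

3.56×10^-4 A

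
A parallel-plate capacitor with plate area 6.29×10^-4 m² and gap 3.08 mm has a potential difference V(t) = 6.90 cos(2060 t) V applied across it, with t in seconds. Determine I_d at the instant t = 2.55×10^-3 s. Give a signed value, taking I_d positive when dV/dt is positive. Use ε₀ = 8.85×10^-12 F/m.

dV/dt = (6.90)(2060)·−sin(5.253) = 1.219×10^4 V/s.
I_d = C dV/dt with C = ε₀A/d = (8.85×10^-12)(6.29×10^-4)/(3.08×10^-3) = 1.807×10^-12 F, so I_d = (1.807×10^-12)(1.219×10^4) = 2.20×10^-8 A.

2.20×10^-8 A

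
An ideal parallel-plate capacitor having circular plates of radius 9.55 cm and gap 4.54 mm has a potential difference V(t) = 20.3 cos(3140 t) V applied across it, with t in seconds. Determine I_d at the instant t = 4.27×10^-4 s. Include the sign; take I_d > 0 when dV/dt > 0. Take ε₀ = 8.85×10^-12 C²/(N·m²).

-3.47×10^-6 A

C = ε₀A/d = (8.85×10^-12)(0.02865)/(4.54×10^-3) = 5.585×10^-11 F. dV/dt = V₀ω·−sin(ωt); at ωt = 1.34078 rad this factor is -0.9737.
I_d = C dV/dt = (5.585×10^-11)(20.3)(3140)(-0.9737) = -3.47×10^-6 A.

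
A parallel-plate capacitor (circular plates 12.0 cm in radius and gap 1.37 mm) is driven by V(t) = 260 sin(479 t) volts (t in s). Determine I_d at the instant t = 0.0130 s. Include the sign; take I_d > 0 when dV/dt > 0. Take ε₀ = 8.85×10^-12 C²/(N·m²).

dE/dt = (V₀ω/d)·cos(ωt) with ωt = 6.227 rad: (260)(479)(0.9984)/(1.37×10^-3) = 9.076×10^7 V/(m·s).
I_d = ε₀ A dE/dt = (8.85×10^-12)(0.04524)(9.076×10^7) = 3.63×10^-5 A.

3.63×10^-5 A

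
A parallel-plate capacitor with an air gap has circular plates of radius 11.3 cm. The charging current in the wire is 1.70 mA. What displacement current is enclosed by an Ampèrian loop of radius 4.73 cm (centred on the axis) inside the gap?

2.98×10^-4 A

Between the plates the displacement current equals the wire current: I_d = 1.70 mA = 1.70×10^-3 A.
The field is uniform, so I_d,enc = I_d (r/R)² = (1.70×10^-3)(4.73/11.3)² = 2.98×10^-4 A.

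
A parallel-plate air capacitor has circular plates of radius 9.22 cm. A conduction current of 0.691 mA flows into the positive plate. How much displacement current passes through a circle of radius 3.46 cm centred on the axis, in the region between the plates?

9.73×10^-5 A

Between the plates the displacement current equals the wire current: I_d = 0.691 mA = 6.91×10^-4 A.
The field is uniform, so I_d,enc = I_d (r/R)² = (6.91×10^-4)(3.46/9.22)² = 9.73×10^-5 A.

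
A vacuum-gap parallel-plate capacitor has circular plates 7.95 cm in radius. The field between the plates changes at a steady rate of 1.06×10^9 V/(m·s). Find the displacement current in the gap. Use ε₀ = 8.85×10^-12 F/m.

1.86×10^-4 A

I_d = ε₀ A (dE/dt) = (8.85×10^-12)(0.01986 m²)(1.06×10^9) = 1.86×10^-4 A.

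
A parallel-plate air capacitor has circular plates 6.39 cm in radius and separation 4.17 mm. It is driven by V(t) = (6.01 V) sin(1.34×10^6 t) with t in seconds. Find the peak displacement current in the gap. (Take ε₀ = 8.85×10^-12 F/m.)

2.19×10^-4 A

C = ε₀A/d = (8.85×10^-12)(0.01283)/(4.17×10^-3) = 2.723×10^-11 F; ω = 1.34×10^6 rad/s.
I_d = C dV/dt, so |I_d|_max = C V₀ ω = (2.723×10^-11)(6.01)(1.34×10^6) = 2.19×10^-4 A.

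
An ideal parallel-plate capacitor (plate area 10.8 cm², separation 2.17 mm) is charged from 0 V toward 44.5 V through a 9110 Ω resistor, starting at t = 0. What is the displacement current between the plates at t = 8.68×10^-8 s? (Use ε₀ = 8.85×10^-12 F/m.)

C = ε₀A/d = (8.85×10^-12)(1.08×10^-3)/(2.17×10^-3) = 4.405×10^-12 F and τ = RC = 4.013×10^-8 s. I_d in the gap equals the RC charging current.
I_d(t) = (V₀/R) e^(−t/τ) = 4.885×10^-3 · e^(−2.163) = 5.62×10^-4 A.

5.62×10^-4 A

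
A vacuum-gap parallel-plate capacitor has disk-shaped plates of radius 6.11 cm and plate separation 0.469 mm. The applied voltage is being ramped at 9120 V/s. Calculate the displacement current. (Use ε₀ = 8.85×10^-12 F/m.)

E = V/d so dE/dt = (dV/dt)/d = 1.945×10^7 V/(m·s), and I_d = ε₀ A dE/dt = (8.85×10^-12)(0.01173)(1.945×10^7) = 2.02×10^-6 A.

2.02×10^-6 A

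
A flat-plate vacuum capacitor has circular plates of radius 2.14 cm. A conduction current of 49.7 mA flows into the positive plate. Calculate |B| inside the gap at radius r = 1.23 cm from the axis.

2.67×10^-7 T

No conduction current crosses the gap, so I_d there equals the 0.0497 A in the leads.
An Ampèrian loop of radius r encloses a fraction (r/R)² of I_d. Then B·2πr = μ₀ I_d (r/R)², giving B = μ₀ I_d r/(2πR²) = 2.67×10^-7 T.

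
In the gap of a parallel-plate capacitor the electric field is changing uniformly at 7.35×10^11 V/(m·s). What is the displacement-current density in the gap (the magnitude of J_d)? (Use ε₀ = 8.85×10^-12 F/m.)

6.50 A/m²

J_d = ε₀ ∂E/∂t, so J_d = 6.50 A/m².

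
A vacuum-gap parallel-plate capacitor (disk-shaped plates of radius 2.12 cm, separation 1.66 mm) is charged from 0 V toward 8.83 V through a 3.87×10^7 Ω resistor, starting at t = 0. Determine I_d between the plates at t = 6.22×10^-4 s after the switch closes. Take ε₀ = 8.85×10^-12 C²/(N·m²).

With C = ε₀A/d = (8.85×10^-12)(1.412×10^-3)/(1.66×10^-3) = 7.528×10^-12 F, the time constant is τ = RC = 2.913×10^-4 s, so t/τ = 2.135 and e^(−t/τ) = 0.1182.
I_d = I_cond = (V₀/R) e^(−t/τ) = (2.282×10^-7)(0.1182) = 2.70×10^-8 A.

2.70×10^-8 A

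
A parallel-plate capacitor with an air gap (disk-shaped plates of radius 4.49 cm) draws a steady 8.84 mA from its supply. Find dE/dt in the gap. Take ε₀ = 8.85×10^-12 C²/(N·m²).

1.58×10^11 V/(m·s)

By continuity, I_d in the gap equals the 8.84 mA flowing in the wire.
Since I_d = ε₀ A dE/dt, dE/dt = I_d/(ε₀A) = (8.84×10^-3)/((8.85×10^-12)(6.333×10^-3)) = 1.58×10^11 V/(m·s).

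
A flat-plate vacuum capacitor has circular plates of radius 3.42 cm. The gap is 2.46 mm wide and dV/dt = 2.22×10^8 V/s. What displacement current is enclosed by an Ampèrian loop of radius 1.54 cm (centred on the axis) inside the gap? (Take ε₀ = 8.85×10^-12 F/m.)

5.95×10^-4 A

I_d = C dV/dt with C = ε₀πR²/d = 1.322×10^-11 F, so I_d = (1.322×10^-11)(2.22×10^8) = 2.935×10^-3 A.
The field is uniform, so I_d,enc = I_d (r/R)² = (2.935×10^-3)(1.54/3.42)² = 5.95×10^-4 A.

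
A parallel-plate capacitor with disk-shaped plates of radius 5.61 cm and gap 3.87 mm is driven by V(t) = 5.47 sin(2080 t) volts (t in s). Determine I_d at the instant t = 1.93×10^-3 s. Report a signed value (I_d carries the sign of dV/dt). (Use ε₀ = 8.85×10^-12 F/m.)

-1.65×10^-7 A

dV/dt = (5.47)(2080)·cos(4.0144) = -7312 V/s.
I_d = C dV/dt with C = ε₀A/d = (8.85×10^-12)(9.887×10^-3)/(3.87×10^-3) = 2.261×10^-11 F, so I_d = (2.261×10^-11)(-7312) = -1.65×10^-7 A.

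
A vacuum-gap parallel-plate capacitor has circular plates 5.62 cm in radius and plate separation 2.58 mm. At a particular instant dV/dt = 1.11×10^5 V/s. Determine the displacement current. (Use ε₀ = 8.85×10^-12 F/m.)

C = ε₀A/d = (8.85×10^-12)(9.923×10^-3)/(2.58×10^-3) = 3.404×10^-11 F.
I_d = C dV/dt = (3.404×10^-11)(1.11×10^5) = 3.78×10^-6 A.

3.78×10^-6 A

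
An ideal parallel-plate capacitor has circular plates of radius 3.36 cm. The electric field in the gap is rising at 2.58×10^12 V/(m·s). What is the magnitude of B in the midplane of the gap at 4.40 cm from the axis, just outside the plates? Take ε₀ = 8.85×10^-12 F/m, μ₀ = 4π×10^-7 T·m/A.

Total displacement current: I_d = ε₀(πR²)(dE/dt) = (8.85×10^-12)(3.547×10^-3)(2.58×10^12) = 0.08099 A.
For r ≥ R the full I_d is enclosed: B = μ₀ I_d/(2πr) = (4π×10^-7)(0.08099)/(2π·0.0440) = 3.68×10^-7 T.

3.68×10^-7 T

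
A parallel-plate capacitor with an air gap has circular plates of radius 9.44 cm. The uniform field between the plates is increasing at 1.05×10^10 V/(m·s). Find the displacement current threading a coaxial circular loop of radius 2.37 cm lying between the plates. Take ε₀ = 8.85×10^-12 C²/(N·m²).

Total displacement current: I_d = ε₀(πR²)(dE/dt) = (8.85×10^-12)(0.02800)(1.05×10^10) = 2.602×10^-3 A.
The field is uniform, so I_d,enc = I_d (r/R)² = (2.602×10^-3)(2.37/9.44)² = 1.64×10^-4 A.

1.64×10^-4 A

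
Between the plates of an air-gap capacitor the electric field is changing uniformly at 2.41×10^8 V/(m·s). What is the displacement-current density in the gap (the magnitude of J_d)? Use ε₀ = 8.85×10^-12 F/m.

J_d = ε₀ dE/dt = (8.85×10^-12)(2.41×10^8) = 2.13×10^-3 A/m².

2.13×10^-3 A/m²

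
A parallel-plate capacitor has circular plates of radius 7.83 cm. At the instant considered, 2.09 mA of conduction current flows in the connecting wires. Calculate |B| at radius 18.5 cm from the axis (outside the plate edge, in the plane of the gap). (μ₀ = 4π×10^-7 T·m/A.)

2.26×10^-9 T

By continuity the displacement current in the gap matches the conduction current: I_d = 2.09×10^-3 A.
For r ≥ R the full I_d is enclosed: B = μ₀ I_d/(2πr) = (4π×10^-7)(2.09×10^-3)/(2π·0.185) = 2.26×10^-9 T.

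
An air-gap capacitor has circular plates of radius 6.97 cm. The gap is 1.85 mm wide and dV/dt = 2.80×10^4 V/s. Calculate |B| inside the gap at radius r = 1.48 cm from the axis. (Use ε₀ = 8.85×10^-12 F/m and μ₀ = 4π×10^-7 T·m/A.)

1.25×10^-12 T

I_d = C dV/dt with C = ε₀πR²/d = 7.300×10^-11 F, so I_d = (7.300×10^-11)(2.80×10^4) = 2.044×10^-6 A.
∮B·dl = μ₀ I_d,enc with I_d,enc = I_d r²/R² = 9.216×10^-8 A; so B = μ₀ I_d,enc/(2πr) = 1.25×10^-12 T.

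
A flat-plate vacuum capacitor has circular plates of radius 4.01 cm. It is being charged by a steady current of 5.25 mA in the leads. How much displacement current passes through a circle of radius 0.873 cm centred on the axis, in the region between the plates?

2.49×10^-4 A

No conduction current crosses the gap, so I_d there equals the 5.25×10^-3 A in the leads.
The field is uniform, so I_d,enc = I_d (r/R)² = (5.25×10^-3)(0.873/4.01)² = 2.49×10^-4 A.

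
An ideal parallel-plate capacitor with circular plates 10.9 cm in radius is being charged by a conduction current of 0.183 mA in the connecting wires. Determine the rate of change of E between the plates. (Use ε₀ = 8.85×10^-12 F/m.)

The displacement current between the plates equals the conduction current, I_d = 0.183 mA.
Inverting I_d = ε₀ A dE/dt gives dE/dt = 1.83×10^-4 / (8.85×10^-12 · 0.03733) = 5.54×10^8 V/(m·s).

5.54×10^8 V/(m·s)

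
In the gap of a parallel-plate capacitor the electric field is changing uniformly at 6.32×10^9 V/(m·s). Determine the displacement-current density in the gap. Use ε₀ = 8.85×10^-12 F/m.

0.0559 A/m²

J_d = ε₀ ∂E/∂t, so J_d = 0.0559 A/m².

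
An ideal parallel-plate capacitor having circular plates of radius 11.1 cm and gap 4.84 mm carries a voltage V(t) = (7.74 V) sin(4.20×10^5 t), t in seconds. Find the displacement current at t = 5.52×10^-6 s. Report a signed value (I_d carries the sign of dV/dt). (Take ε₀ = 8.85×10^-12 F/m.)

-1.56×10^-4 A

dV/dt = (7.74)(4.20×10^5)·cos(2.3184) = -2.210×10^6 V/s.
I_d = C dV/dt with C = ε₀A/d = (8.85×10^-12)(0.03871)/(4.84×10^-3) = 7.078×10^-11 F, so I_d = (7.078×10^-11)(-2.210×10^6) = -1.56×10^-4 A.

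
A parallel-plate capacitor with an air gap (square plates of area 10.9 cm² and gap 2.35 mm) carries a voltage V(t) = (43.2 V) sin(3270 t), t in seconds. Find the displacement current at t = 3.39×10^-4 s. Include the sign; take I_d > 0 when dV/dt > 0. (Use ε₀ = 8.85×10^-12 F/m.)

dV/dt = (43.2)(3270)·cos(1.10853) = 6.300×10^4 V/s.
I_d = C dV/dt with C = ε₀A/d = (8.85×10^-12)(1.09×10^-3)/(2.35×10^-3) = 4.105×10^-12 F, so I_d = (4.105×10^-12)(6.300×10^4) = 2.59×10^-7 A.

2.59×10^-7 A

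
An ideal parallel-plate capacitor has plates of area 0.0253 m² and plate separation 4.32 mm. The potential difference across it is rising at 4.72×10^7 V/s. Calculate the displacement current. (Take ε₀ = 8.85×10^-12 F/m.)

2.45×10^-3 A

E = V/d so dE/dt = (dV/dt)/d = 1.093×10^10 V/(m·s), and I_d = ε₀ A dE/dt = (8.85×10^-12)(0.0253)(1.093×10^10) = 2.45×10^-3 A.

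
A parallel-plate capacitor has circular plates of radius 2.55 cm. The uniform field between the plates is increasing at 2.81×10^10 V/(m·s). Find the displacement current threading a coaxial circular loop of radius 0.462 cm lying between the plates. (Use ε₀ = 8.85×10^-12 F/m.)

I_d = ε₀ dΦ_E/dt = ε₀ πR² (dE/dt) = (8.85×10^-12)(2.043×10^-3)(2.81×10^10) = 5.081×10^-4 A through the full plate area.
Through an area πr² the displacement current is I_d·(πr²/πR²) = I_d (r/R)² = 1.67×10^-5 A.

1.67×10^-5 A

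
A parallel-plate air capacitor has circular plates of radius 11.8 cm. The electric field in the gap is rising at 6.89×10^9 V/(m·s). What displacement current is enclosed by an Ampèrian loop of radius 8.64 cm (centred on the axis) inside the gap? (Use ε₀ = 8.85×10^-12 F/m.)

1.43×10^-3 A

Through the whole plate area (πR² = 0.04374 m²), I_d = ε₀ πR² dE/dt = 2.667×10^-3 A.
Through an area πr² the displacement current is I_d·(πr²/πR²) = I_d (r/R)² = 1.43×10^-3 A.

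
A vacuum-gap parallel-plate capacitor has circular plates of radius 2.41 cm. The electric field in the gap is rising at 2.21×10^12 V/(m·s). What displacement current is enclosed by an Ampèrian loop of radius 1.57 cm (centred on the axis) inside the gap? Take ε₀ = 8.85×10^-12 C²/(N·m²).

0.0151 A

I_d = ε₀ dΦ_E/dt = ε₀ πR² (dE/dt) = (8.85×10^-12)(1.825×10^-3)(2.21×10^12) = 0.03569 A through the full plate area.
Since J_d is uniform, the enclosed fraction is (r/R)² = 0.4244, giving I_d,enc = 0.0151 A.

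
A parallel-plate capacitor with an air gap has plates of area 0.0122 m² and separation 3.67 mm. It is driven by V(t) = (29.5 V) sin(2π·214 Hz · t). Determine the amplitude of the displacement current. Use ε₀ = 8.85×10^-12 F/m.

(dE/dt)_max = V₀ω/d = 1.081×10^7 V/(m·s); ω = 2πf = 1345 rad/s.
I_d,max = ε₀ A (dE/dt)_max = (8.85×10^-12)(0.0122)(1.081×10^7) = 1.17×10^-6 A.

1.17×10^-6 A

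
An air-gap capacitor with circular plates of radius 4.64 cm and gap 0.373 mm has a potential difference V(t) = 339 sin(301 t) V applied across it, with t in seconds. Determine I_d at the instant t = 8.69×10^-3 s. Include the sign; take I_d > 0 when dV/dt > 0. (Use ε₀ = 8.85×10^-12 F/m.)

dE/dt = (V₀ω/d)·cos(ωt) with ωt = 2.61569 rad: (339)(301)(-0.8649)/(3.73×10^-4) = -2.366×10^8 V/(m·s).
I_d = ε₀ A dE/dt = (8.85×10^-12)(6.764×10^-3)(-2.366×10^8) = -1.42×10^-5 A.

-1.42×10^-5 A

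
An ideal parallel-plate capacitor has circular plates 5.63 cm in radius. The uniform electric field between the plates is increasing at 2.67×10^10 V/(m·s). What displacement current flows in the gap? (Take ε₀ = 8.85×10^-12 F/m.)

2.35×10^-3 A

The displacement current is ε₀ times dΦ_E/dt = ε₀ A dE/dt = (8.85×10^-12)(9.958×10^-3)(2.67×10^10) = 2.35×10^-3 A.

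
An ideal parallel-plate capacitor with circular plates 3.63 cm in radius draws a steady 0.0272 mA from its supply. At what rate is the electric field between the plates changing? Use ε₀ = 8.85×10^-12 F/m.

Charge continuity gives I_d = I = 2.72×10^-5 A between the plates.
Inverting I_d = ε₀ A dE/dt gives dE/dt = 2.72×10^-5 / (8.85×10^-12 · 4.140×10^-3) = 7.42×10^8 V/(m·s).

7.42×10^8 V/(m·s)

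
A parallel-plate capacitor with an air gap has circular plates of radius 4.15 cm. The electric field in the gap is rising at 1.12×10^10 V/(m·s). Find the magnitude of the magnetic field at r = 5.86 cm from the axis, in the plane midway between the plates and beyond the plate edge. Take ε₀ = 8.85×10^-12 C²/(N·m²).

Total displacement current: I_d = ε₀(πR²)(dE/dt) = (8.85×10^-12)(5.411×10^-3)(1.12×10^10) = 5.363×10^-4 A.
With r > R the enclosed displacement current is the full I_d; B = μ₀ I_d / (2πr) = 1.83×10^-9 T.

1.83×10^-9 T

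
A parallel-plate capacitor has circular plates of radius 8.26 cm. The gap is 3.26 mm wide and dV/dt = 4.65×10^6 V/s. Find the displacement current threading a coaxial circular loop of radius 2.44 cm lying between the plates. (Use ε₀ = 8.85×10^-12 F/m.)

I_d = C dV/dt with C = ε₀πR²/d = 5.818×10^-11 F, so I_d = (5.818×10^-11)(4.65×10^6) = 2.705×10^-4 A.
Since J_d is uniform, the enclosed fraction is (r/R)² = 0.08726, giving I_d,enc = 2.36×10^-5 A.

2.36×10^-5 A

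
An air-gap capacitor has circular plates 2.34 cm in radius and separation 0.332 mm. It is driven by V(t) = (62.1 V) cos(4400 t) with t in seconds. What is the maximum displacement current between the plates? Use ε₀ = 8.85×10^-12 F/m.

1.25×10^-5 A

C = ε₀A/d = (8.85×10^-12)(1.720×10^-3)/(3.32×10^-4) = 4.585×10^-11 F; ω = 4400 rad/s.
I_d = C dV/dt, so |I_d|_max = C V₀ ω = (4.585×10^-11)(62.1)(4400) = 1.25×10^-5 A.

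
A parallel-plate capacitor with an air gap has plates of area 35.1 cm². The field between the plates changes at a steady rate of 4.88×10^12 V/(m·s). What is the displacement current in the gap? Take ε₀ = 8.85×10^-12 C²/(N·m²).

0.152 A

I_d = ε₀ A (dE/dt) = (8.85×10^-12)(3.51×10^-3 m²)(4.88×10^12) = 0.152 A.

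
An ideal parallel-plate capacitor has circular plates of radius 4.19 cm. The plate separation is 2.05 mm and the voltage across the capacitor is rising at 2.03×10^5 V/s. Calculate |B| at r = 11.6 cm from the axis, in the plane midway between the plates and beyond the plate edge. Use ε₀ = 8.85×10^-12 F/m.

8.33×10^-12 T

With E = V/d, dE/dt = 9.902×10^7 V/(m·s) and πR² = 5.515×10^-3 m², giving I_d = ε₀ πR² dE/dt = 4.833×10^-6 A.
For r ≥ R the full I_d is enclosed: B = μ₀ I_d/(2πr) = (4π×10^-7)(4.833×10^-6)/(2π·0.116) = 8.33×10^-12 T.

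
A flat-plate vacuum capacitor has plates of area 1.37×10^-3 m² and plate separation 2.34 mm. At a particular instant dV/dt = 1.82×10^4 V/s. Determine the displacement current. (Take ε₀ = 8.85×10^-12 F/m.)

E = V/d so dE/dt = (dV/dt)/d = 7.778×10^6 V/(m·s), and I_d = ε₀ A dE/dt = (8.85×10^-12)(1.37×10^-3)(7.778×10^6) = 9.43×10^-8 A.

9.43×10^-8 A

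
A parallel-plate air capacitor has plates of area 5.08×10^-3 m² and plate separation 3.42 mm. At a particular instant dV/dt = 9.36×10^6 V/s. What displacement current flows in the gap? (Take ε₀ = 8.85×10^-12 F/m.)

The field between the plates is E = V/d, so dE/dt = (9.36×10^6)/(3.42×10^-3 m) = 2.737×10^9 V/(m·s).
I_d = ε₀ A (dE/dt) = (8.85×10^-12)(5.08×10^-3)(2.737×10^9) = 1.23×10^-4 A.

1.23×10^-4 A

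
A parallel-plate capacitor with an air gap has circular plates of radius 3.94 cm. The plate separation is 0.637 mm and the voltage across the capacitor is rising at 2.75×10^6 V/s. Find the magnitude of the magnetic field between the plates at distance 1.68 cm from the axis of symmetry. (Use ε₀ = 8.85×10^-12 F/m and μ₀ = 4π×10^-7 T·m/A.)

4.03×10^-10 T

With E = V/d, dE/dt = 4.317×10^9 V/(m·s) and πR² = 4.877×10^-3 m², giving I_d = ε₀ πR² dE/dt = 1.863×10^-4 A.
For r < R the Ampère–Maxwell law gives B(2πr) = μ₀ I_d (r²/R²), so B = μ₀ I_d r/(2πR²) = (4π×10^-7)(1.863×10^-4)(0.0168)/(2π·0.0394²) = 4.03×10^-10 T.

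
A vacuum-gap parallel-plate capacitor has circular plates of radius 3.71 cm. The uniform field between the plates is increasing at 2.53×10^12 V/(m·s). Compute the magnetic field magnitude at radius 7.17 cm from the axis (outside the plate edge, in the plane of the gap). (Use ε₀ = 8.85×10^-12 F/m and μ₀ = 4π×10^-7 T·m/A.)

2.70×10^-7 T

Through the whole plate area (πR² = 4.324×10^-3 m²), I_d = ε₀ πR² dE/dt = 0.09682 A.
Outside the plates the loop encloses all of I_d, so B·2πr = μ₀ I_d and B = 2.70×10^-7 T.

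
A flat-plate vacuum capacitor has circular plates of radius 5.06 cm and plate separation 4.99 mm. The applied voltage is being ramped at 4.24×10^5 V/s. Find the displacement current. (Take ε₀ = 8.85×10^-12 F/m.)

6.05×10^-6 A

The displacement current equals the charging current C dV/dt. With C = ε₀A/d = (8.85×10^-12)(8.044×10^-3)/(4.99×10^-3) = 1.427×10^-11 F, I_d = (1.427×10^-11)(4.24×10^5) = 6.05×10^-6 A.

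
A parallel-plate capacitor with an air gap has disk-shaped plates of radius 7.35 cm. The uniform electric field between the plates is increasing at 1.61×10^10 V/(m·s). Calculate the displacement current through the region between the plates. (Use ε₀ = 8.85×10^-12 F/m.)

2.42×10^-3 A

With a uniform field, Φ_E = EA, so I_d = ε₀ A dE/dt = 2.42×10^-3 A.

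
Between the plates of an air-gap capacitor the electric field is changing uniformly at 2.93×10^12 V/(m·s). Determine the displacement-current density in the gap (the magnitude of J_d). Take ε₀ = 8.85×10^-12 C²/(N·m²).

25.9 A/m²

J_d = ε₀ dE/dt = (8.85×10^-12)(2.93×10^12) = 25.9 A/m².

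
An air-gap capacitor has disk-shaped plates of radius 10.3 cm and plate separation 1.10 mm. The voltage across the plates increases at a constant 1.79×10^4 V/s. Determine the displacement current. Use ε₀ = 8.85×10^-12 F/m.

E = V/d so dE/dt = (dV/dt)/d = 1.627×10^7 V/(m·s), and I_d = ε₀ A dE/dt = (8.85×10^-12)(0.03333)(1.627×10^7) = 4.80×10^-6 A.

4.80×10^-6 A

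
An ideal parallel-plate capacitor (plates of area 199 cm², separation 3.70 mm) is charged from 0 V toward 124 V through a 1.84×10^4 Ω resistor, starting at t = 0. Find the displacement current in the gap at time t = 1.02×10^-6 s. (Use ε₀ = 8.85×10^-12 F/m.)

With C = ε₀A/d = (8.85×10^-12)(0.0199)/(3.70×10^-3) = 4.760×10^-11 F, the time constant is τ = RC = 8.758×10^-7 s, so t/τ = 1.165 and e^(−t/τ) = 0.3119.
I_d = I_cond = (V₀/R) e^(−t/τ) = (6.739×10^-3)(0.3119) = 2.10×10^-3 A.

2.10×10^-3 A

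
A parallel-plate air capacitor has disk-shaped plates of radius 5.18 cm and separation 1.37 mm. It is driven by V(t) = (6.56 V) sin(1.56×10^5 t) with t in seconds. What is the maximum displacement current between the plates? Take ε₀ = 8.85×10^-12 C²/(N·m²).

5.57×10^-5 A

The displacement current equals the conduction current C dV/dt, which peaks at C V₀ ω.
With C = ε₀A/d = (8.85×10^-12)(8.430×10^-3)/(1.37×10^-3) = 5.446×10^-11 F and ω = 1.56×10^5 rad/s, I_d,max = (5.446×10^-11)(6.56)(1.56×10^5) = 5.57×10^-5 A.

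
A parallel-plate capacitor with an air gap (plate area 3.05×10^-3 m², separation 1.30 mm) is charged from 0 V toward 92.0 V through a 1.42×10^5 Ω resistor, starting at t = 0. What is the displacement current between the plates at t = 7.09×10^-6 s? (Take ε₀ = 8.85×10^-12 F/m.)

C = ε₀A/d = (8.85×10^-12)(3.05×10^-3)/(1.30×10^-3) = 2.076×10^-11 F, so τ = RC = 2.948×10^-6 s.
The conduction current is I(t) = (V₀/R) e^(−t/τ), and the displacement current between the plates equals it.
t/τ = 2.405; I_d = (92.0/1.42×10^5) · e^(−2.405) = (6.479×10^-4)(0.09027) = 5.85×10^-5 A.

5.85×10^-5 A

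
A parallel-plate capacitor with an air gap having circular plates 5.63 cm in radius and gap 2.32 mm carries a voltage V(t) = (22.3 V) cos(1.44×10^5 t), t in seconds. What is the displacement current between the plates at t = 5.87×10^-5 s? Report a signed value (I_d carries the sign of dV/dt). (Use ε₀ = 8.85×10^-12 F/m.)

dV/dt = (22.3)(1.44×10^5)·−sin(8.4528) = -2.652×10^6 V/s.
I_d = C dV/dt with C = ε₀A/d = (8.85×10^-12)(9.958×10^-3)/(2.32×10^-3) = 3.799×10^-11 F, so I_d = (3.799×10^-11)(-2.652×10^6) = -1.01×10^-4 A.

-1.01×10^-4 A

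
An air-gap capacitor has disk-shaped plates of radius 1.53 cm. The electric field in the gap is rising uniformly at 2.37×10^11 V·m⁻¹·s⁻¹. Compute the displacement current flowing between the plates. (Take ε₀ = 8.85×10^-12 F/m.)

1.54×10^-3 A

With a uniform field, Φ_E = EA, so I_d = ε₀ A dE/dt = 1.54×10^-3 A.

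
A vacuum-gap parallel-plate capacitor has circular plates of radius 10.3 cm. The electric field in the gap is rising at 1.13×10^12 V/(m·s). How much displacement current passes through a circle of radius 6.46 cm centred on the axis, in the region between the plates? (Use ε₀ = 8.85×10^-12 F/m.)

Through the whole plate area (πR² = 0.03333 m²), I_d = ε₀ πR² dE/dt = 0.3333 A.
Since J_d is uniform, the enclosed fraction is (r/R)² = 0.3934, giving I_d,enc = 0.131 A.

0.131 A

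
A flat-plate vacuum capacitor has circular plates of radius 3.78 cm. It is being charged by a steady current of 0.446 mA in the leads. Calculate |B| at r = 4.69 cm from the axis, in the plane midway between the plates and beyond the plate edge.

Between the plates the displacement current equals the wire current: I_d = 0.446 mA = 4.46×10^-4 A.
Outside the plates the loop encloses all of I_d, so B·2πr = μ₀ I_d and B = 1.90×10^-9 T.

1.90×10^-9 T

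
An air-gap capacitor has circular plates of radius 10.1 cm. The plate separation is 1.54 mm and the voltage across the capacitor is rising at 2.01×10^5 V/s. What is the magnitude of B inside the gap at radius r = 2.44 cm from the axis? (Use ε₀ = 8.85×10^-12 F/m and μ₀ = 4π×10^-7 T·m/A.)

1.77×10^-11 T

I_d = C dV/dt with C = ε₀πR²/d = 1.842×10^-10 F, so I_d = (1.842×10^-10)(2.01×10^5) = 3.702×10^-5 A.
For r < R the Ampère–Maxwell law gives B(2πr) = μ₀ I_d (r²/R²), so B = μ₀ I_d r/(2πR²) = (4π×10^-7)(3.702×10^-5)(0.0244)/(2π·0.101²) = 1.77×10^-11 T.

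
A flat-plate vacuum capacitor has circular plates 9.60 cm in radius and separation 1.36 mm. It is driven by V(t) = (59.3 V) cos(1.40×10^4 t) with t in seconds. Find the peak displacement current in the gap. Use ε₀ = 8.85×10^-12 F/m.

1.56×10^-4 A

The displacement current equals the conduction current C dV/dt, which peaks at C V₀ ω.
With C = ε₀A/d = (8.85×10^-12)(0.02895)/(1.36×10^-3) = 1.884×10^-10 F and ω = 1.40×10^4 rad/s, I_d,max = (1.884×10^-10)(59.3)(1.40×10^4) = 1.56×10^-4 A.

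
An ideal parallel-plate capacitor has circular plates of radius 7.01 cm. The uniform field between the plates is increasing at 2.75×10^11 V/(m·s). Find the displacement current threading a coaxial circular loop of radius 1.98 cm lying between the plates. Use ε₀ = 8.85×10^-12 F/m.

Total displacement current: I_d = ε₀(πR²)(dE/dt) = (8.85×10^-12)(0.01544)(2.75×10^11) = 0.03758 A.
Since J_d is uniform, the enclosed fraction is (r/R)² = 0.07978, giving I_d,enc = 3.00×10^-3 A.

3.00×10^-3 A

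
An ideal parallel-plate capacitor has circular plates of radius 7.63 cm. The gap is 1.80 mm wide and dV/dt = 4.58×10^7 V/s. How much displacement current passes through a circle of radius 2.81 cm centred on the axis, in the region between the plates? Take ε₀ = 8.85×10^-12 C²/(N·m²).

dE/dt = (dV/dt)/d = 2.544×10^10 V/(m·s); I_d = ε₀(πR²)(dE/dt) = (8.85×10^-12)(0.01829)(2.544×10^10) = 4.118×10^-3 A.
Through an area πr² the displacement current is I_d·(πr²/πR²) = I_d (r/R)² = 5.59×10^-4 A.

5.59×10^-4 A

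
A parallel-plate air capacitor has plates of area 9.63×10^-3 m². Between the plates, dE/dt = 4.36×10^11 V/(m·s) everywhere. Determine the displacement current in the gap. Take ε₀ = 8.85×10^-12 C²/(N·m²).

0.0372 A

The displacement current is ε₀ times dΦ_E/dt = ε₀ A dE/dt = (8.85×10^-12)(9.63×10^-3)(4.36×10^11) = 0.0372 A.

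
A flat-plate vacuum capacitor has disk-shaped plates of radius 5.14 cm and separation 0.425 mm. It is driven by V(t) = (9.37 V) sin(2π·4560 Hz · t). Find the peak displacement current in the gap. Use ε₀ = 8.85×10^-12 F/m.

4.64×10^-5 A

The displacement current equals the conduction current C dV/dt, which peaks at C V₀ ω.
With C = ε₀A/d = (8.85×10^-12)(8.300×10^-3)/(4.25×10^-4) = 1.728×10^-10 F and ω = 2πf = 2.865×10^4 rad/s, I_d,max = (1.728×10^-10)(9.37)(2.865×10^4) = 4.64×10^-5 A.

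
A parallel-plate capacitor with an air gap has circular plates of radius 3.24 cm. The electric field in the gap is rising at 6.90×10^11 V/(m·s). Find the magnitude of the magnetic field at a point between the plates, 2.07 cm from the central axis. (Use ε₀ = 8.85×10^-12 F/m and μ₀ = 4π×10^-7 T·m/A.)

I_d = ε₀ dΦ_E/dt = ε₀ πR² (dE/dt) = (8.85×10^-12)(3.298×10^-3)(6.90×10^11) = 0.02014 A through the full plate area.
For r < R the Ampère–Maxwell law gives B(2πr) = μ₀ I_d (r²/R²), so B = μ₀ I_d r/(2πR²) = (4π×10^-7)(0.02014)(0.0207)/(2π·0.0324²) = 7.94×10^-8 T.

7.94×10^-8 T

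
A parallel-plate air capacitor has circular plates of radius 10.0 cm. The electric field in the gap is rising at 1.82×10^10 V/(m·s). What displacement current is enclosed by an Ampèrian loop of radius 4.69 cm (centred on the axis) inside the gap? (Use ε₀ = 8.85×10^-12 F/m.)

1.11×10^-3 A

I_d = ε₀ dΦ_E/dt = ε₀ πR² (dE/dt) = (8.85×10^-12)(0.03142)(1.82×10^10) = 5.061×10^-3 A through the full plate area.
The field is uniform, so I_d,enc = I_d (r/R)² = (5.061×10^-3)(4.69/10.0)² = 1.11×10^-3 A.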